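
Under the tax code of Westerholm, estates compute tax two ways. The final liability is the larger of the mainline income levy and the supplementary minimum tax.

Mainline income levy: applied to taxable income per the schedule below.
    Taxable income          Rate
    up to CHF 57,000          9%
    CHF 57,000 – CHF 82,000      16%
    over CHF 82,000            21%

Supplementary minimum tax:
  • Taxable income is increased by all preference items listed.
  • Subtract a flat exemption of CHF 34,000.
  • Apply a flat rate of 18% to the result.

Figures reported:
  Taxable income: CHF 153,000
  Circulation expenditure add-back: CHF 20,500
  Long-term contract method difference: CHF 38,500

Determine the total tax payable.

CHF 32,040

Supplementary minimum tax:
  Adjusted income: CHF 153,000 + CHF 20,500 + CHF 38,500 = CHF 212,000
  Less exemption CHF 34,000 → base CHF 178,000
  CHF 178,000 × 18% = CHF 32,040

Mainline income levy:
  CHF 57,000 × 9% = CHF 5,130
  CHF 25,000 × 16% = CHF 4,000
  CHF 71,000 × 21% = CHF 14,910
  → CHF 24,040

CHF 32,040 > CHF 24,040, so the supplementary minimum tax is the binding amount.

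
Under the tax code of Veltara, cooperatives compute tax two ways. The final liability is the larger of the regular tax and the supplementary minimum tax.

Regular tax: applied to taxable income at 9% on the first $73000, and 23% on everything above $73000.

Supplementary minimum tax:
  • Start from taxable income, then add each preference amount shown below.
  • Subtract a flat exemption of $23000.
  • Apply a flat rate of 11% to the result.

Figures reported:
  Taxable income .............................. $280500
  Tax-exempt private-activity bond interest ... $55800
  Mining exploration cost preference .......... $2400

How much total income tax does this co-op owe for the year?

$54295

Regular tax:
  $73000 × 9% = $6570
  $207500 × 23% = $47725
  → $54295

Supplementary minimum tax:
  Adjusted income: $280500 + $55800 + $2400 = $338700
  Less exemption $23000 → base $315700
  $315700 × 11% = $34727

$54295 > $34727, so the regular tax governs.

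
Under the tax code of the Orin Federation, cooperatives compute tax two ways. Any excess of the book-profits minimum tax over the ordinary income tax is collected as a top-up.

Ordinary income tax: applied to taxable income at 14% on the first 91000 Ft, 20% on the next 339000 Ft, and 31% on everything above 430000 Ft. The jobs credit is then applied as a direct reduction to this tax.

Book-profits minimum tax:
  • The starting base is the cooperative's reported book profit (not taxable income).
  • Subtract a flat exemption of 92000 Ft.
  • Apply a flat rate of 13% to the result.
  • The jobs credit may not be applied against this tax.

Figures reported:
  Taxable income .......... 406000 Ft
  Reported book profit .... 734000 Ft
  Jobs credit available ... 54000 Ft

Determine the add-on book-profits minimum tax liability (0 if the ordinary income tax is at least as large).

61720 Ft

Book-profits minimum tax:
  Base (reported book profit): 734000 Ft
  Less exemption 92000 Ft → base 642000 Ft
  642000 Ft × 13% = 83460 Ft

Ordinary income tax:
  91000 Ft × 14% = 12740 Ft
  315000 Ft × 20% = 63000 Ft
  → 75740 Ft
  Less jobs credit 54000 Ft → 21740 Ft

Excess of book-profits minimum tax over ordinary income tax: 83460 Ft − 21740 Ft = 61720 Ft.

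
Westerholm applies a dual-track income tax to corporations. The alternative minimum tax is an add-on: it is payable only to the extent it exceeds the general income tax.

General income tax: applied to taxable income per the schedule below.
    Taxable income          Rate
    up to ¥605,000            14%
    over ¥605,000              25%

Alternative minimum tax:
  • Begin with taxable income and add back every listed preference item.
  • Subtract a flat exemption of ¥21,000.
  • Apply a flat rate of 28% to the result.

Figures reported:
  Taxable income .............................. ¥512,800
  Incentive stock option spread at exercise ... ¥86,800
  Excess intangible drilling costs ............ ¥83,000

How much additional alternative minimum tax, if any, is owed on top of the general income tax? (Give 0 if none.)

General income tax:
  ¥512,800 × 14% = ¥71,792

Alternative minimum tax:
  Adjusted income: ¥512,800 + ¥86,800 + ¥83,000 = ¥682,600
  Less exemption ¥21,000 → base ¥661,600
  ¥661,600 × 28% = ¥185,248

Excess of alternative minimum tax over general income tax: ¥185,248 − ¥71,792 = ¥113,456.

¥113,456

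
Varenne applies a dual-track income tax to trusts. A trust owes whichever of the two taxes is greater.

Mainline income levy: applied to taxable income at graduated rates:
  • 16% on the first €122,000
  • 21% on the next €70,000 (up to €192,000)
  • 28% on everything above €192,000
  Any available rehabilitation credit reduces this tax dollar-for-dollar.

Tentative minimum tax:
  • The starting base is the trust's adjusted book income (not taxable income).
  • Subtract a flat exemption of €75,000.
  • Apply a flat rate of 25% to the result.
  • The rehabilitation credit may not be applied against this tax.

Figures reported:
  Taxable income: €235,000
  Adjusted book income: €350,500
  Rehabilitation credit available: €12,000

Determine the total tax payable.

€68,875

Tentative minimum tax:
  Base (adjusted book income): €350,500
  Less exemption €75,000 → base €275,500
  €275,500 × 25% = €68,875

Mainline income levy:
  €122,000 × 16% = €19,520
  €70,000 × 21% = €14,700
  €43,000 × 28% = €12,040
  → €46,260
  Less rehabilitation credit €12,000 → €34,260

€68,875 > €34,260, so the tentative minimum tax is the binding amount.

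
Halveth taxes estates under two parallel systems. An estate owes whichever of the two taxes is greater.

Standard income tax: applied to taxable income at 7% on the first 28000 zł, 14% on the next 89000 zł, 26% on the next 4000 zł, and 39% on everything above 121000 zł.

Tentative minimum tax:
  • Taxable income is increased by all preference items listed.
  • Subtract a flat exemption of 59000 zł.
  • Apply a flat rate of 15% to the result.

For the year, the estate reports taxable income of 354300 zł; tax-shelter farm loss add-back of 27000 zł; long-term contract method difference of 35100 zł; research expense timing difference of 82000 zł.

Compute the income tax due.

106447 zł

Tentative minimum tax:
  Adjusted income: 354300 zł + 27000 zł + 35100 zł + 82000 zł = 498400 zł
  Less exemption 59000 zł → base 439400 zł
  439400 zł × 15% = 65910 zł

Standard income tax:
  28000 zł × 7% = 1960 zł
  89000 zł × 14% = 12460 zł
  4000 zł × 26% = 1040 zł
  233300 zł × 39% = 90987 zł
  → 106447 zł

106447 zł > 65910 zł, so the standard income tax governs.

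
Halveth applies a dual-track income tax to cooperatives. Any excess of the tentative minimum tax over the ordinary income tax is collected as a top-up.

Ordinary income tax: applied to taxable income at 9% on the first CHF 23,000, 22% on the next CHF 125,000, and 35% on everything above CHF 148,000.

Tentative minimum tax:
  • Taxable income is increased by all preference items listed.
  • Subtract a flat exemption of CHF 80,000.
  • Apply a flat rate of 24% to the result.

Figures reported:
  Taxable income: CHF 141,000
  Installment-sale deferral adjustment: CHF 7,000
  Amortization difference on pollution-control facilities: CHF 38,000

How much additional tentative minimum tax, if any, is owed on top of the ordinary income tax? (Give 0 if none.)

Ordinary income tax:
  CHF 23,000 × 9% = CHF 2,070
  CHF 118,000 × 22% = CHF 25,960
  → CHF 28,030

Tentative minimum tax:
  Adjusted income: CHF 141,000 + CHF 7,000 + CHF 38,000 = CHF 186,000
  Less exemption CHF 80,000 → base CHF 106,000
  CHF 106,000 × 24% = CHF 25,440

CHF 25,440 ≤ CHF 28,030, so no add-on is due.

CHF 0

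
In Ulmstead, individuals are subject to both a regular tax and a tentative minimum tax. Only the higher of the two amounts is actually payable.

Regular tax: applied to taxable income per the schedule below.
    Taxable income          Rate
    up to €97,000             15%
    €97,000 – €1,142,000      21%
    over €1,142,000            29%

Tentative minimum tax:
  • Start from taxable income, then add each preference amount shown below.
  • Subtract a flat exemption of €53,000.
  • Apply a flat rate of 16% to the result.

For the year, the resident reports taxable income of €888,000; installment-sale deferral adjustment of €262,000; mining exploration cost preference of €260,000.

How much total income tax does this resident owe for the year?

€217,120

Regular tax:
  €97,000 × 15% = €14,550
  €791,000 × 21% = €166,110
  → €180,660

Tentative minimum tax:
  Adjusted income: €888,000 + €262,000 + €260,000 = €1,410,000
  Less exemption €53,000 → base €1,357,000
  €1,357,000 × 16% = €217,120

€217,120 > €180,660, so the tentative minimum tax is the binding amount.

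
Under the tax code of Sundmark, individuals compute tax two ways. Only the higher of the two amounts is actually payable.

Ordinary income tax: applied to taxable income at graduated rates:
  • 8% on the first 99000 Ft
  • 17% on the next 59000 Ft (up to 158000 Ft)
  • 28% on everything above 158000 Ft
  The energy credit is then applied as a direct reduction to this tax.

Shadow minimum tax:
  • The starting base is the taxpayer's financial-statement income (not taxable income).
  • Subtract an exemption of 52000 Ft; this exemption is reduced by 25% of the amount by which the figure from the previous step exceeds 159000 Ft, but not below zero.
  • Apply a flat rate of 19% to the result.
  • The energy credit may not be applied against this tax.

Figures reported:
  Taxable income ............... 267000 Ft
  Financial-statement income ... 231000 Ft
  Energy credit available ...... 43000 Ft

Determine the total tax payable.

37430 Ft

Shadow minimum tax:
  Base (financial-statement income): 231000 Ft
  Exemption: 52000 Ft − 25% × (231000 Ft − 159000 Ft) = 52000 Ft − 18000 Ft = 34000 Ft
  Base: 231000 Ft − 34000 Ft = 197000 Ft
  197000 Ft × 19% = 37430 Ft

Ordinary income tax:
  99000 Ft × 8% = 7920 Ft
  59000 Ft × 17% = 10030 Ft
  109000 Ft × 28% = 30520 Ft
  → 48470 Ft
  Less energy credit 43000 Ft → 5470 Ft

37430 Ft > 5470 Ft, so the shadow minimum tax is the binding amount.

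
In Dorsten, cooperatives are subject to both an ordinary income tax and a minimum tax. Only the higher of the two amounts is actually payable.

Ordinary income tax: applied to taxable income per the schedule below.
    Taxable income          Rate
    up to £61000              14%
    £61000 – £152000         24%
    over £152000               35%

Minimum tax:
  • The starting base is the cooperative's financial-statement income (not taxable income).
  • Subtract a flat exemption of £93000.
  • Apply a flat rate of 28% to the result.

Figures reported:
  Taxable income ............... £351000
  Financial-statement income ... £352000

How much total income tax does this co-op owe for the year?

Minimum tax:
  Base (financial-statement income): £352000
  Less exemption £93000 → base £259000
  £259000 × 28% = £72520

Ordinary income tax:
  £61000 × 14% = £8540
  £91000 × 24% = £21840
  £199000 × 35% = £69650
  → £100030

£100030 > £72520, so the ordinary income tax governs.

£100030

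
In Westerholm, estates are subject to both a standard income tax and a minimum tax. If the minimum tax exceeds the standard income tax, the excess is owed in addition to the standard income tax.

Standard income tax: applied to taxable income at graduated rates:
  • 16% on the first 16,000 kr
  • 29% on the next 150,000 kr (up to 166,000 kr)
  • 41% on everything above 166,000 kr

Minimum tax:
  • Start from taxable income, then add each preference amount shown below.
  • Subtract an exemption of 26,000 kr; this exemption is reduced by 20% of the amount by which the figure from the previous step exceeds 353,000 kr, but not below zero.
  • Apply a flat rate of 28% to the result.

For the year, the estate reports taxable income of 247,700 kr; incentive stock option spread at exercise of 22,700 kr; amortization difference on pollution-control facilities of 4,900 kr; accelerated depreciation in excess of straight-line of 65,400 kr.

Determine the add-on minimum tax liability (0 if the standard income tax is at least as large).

8,559 kr

Minimum tax:
  Adjusted income: 247,700 kr + 22,700 kr + 4,900 kr + 65,400 kr = 340,700 kr
  Exemption: 340,700 kr ≤ 353,000 kr, so full 26,000 kr applies
  Base: 340,700 kr − 26,000 kr = 314,700 kr
  314,700 kr × 28% = 88,116 kr

Standard income tax:
  16,000 kr × 16% = 2,560 kr
  150,000 kr × 29% = 43,500 kr
  81,700 kr × 41% = 33,497 kr
  → 79,557 kr

Excess of minimum tax over standard income tax: 88,116 kr − 79,557 kr = 8,559 kr.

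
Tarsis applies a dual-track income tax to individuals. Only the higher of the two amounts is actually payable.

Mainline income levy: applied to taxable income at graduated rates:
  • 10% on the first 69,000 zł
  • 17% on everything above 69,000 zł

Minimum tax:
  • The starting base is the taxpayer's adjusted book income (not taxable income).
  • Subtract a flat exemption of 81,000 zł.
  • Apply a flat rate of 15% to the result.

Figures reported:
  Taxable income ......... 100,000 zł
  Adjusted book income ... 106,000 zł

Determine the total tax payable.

Mainline income levy:
  69,000 zł × 10% = 6,900 zł
  31,000 zł × 17% = 5,270 zł
  → 12,170 zł

Minimum tax:
  Base (adjusted book income): 106,000 zł
  Less exemption 81,000 zł → base 25,000 zł
  25,000 zł × 15% = 3,750 zł

12,170 zł > 3,750 zł, so the mainline income levy governs.

12,170 zł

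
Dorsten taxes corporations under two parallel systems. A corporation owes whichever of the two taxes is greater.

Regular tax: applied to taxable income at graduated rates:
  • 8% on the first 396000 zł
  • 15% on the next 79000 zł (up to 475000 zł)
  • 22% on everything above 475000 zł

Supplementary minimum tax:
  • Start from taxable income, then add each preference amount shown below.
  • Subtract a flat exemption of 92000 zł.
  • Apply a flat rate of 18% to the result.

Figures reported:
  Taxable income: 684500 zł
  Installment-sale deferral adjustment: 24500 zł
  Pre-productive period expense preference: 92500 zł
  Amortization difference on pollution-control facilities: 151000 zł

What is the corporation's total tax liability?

Regular tax:
  396000 zł × 8% = 31680 zł
  79000 zł × 15% = 11850 zł
  209500 zł × 22% = 46090 zł
  → 89620 zł

Supplementary minimum tax:
  Adjusted income: 684500 zł + 24500 zł + 92500 zł + 151000 zł = 952500 zł
  Less exemption 92000 zł → base 860500 zł
  860500 zł × 18% = 154890 zł

154890 zł > 89620 zł, so the supplementary minimum tax is the binding amount.

154890 zł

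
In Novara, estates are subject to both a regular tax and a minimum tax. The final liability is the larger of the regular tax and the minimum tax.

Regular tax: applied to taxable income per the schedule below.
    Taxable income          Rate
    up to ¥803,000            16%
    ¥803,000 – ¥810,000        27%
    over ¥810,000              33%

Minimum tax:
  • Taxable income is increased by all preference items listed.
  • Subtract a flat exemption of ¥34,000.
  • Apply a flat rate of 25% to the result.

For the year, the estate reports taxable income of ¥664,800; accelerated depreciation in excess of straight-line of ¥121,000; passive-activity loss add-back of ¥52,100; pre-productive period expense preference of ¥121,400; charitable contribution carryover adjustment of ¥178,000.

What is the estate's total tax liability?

¥275,825

Minimum tax:
  Adjusted income: ¥664,800 + ¥121,000 + ¥52,100 + ¥121,400 + ¥178,000 = ¥1,137,300
  Less exemption ¥34,000 → base ¥1,103,300
  ¥1,103,300 × 25% = ¥275,825

Regular tax:
  ¥664,800 × 16% = ¥106,368

¥275,825 > ¥106,368, so the minimum tax is the binding amount.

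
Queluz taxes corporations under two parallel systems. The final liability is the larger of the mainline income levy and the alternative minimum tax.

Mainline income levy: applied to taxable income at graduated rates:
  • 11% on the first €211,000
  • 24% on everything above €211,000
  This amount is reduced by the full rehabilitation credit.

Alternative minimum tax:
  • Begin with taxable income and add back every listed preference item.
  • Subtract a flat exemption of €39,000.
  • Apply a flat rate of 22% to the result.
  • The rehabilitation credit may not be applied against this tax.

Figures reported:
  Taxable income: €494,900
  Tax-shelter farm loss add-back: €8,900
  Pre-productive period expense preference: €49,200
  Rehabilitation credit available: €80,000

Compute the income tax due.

Alternative minimum tax:
  Adjusted income: €494,900 + €8,900 + €49,200 = €553,000
  Less exemption €39,000 → base €514,000
  €514,000 × 22% = €113,080

Mainline income levy:
  €211,000 × 11% = €23,210
  €283,900 × 24% = €68,136
  → €91,346
  Less rehabilitation credit €80,000 → €11,346

€113,080 > €11,346, so the alternative minimum tax is the binding amount.

€113,080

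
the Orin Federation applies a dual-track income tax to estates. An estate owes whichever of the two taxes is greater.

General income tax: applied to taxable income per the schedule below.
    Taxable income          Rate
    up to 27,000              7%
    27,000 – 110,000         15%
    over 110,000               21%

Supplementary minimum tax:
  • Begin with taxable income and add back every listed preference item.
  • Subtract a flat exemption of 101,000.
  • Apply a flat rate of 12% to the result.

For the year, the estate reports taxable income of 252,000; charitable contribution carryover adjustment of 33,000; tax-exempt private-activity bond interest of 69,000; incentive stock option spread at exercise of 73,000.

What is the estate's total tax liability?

Supplementary minimum tax:
  Adjusted income: 252,000 + 33,000 + 69,000 + 73,000 = 427,000
  Less exemption 101,000 → base 326,000
  326,000 × 12% = 39,120

General income tax:
  27,000 × 7% = 1,890
  83,000 × 15% = 12,450
  142,000 × 21% = 29,820
  → 44,160

44,160 > 39,120, so the general income tax governs.

44,160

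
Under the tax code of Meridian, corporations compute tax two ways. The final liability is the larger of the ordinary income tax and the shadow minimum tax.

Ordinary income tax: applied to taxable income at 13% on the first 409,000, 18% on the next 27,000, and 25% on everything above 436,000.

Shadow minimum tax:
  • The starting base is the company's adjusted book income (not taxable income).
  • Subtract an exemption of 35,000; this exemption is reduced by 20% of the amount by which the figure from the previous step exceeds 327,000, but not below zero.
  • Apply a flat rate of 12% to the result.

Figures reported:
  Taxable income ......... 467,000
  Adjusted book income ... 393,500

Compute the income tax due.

65,780

Ordinary income tax:
  409,000 × 13% = 53,170
  27,000 × 18% = 4,860
  31,000 × 25% = 7,750
  → 65,780

Shadow minimum tax:
  Base (adjusted book income): 393,500
  Exemption: 35,000 − 20% × (393,500 − 327,000) = 35,000 − 13,300 = 21,700
  Base: 393,500 − 21,700 = 371,800
  371,800 × 12% = 44,616

65,780 > 44,616, so the ordinary income tax governs.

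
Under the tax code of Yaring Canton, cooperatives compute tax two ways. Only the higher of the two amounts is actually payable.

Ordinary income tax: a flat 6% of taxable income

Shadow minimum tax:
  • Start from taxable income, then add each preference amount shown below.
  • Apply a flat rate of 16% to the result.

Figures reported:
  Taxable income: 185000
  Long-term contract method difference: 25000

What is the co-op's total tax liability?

33600

Shadow minimum tax:
  Adjusted income: 185000 + 25000 = 210000
  210000 × 16% = 33600

Ordinary income tax:
  185000 × 6% = 11100

33600 > 11100, so the shadow minimum tax is the binding amount.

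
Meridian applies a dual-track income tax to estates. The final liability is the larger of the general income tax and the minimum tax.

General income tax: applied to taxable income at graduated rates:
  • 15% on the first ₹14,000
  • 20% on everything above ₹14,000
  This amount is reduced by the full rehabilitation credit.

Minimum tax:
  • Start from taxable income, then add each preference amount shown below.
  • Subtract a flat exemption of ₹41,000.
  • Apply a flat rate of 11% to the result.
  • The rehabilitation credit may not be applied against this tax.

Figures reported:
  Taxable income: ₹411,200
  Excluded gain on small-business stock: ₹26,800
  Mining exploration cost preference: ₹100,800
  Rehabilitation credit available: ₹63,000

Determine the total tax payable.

₹54,758

Minimum tax:
  Adjusted income: ₹411,200 + ₹26,800 + ₹100,800 = ₹538,800
  Less exemption ₹41,000 → base ₹497,800
  ₹497,800 × 11% = ₹54,758

General income tax:
  ₹14,000 × 15% = ₹2,100
  ₹397,200 × 20% = ₹79,440
  → ₹81,540
  Less rehabilitation credit ₹63,000 → ₹18,540

₹54,758 > ₹18,540, so the minimum tax is the binding amount.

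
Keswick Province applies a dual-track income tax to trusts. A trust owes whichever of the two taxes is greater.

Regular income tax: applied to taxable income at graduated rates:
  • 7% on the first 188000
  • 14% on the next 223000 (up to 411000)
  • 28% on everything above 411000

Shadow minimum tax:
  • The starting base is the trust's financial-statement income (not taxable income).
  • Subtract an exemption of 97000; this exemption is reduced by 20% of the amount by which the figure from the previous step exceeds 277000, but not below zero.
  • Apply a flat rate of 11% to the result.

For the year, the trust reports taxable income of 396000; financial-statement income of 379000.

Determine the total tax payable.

Shadow minimum tax:
  Base (financial-statement income): 379000
  Exemption: 97000 − 20% × (379000 − 277000) = 97000 − 20400 = 76600
  Base: 379000 − 76600 = 302400
  302400 × 11% = 33264

Regular income tax:
  188000 × 7% = 13160
  208000 × 14% = 29120
  → 42280

42280 > 33264, so the regular income tax governs.

42280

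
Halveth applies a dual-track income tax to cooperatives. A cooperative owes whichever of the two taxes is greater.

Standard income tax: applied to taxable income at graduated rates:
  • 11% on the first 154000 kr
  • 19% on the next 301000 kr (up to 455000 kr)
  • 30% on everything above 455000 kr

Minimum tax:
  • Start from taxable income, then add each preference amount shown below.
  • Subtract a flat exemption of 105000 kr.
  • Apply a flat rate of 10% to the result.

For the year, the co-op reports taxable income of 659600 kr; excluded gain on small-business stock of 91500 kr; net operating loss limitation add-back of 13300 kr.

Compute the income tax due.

135510 kr

Minimum tax:
  Adjusted income: 659600 kr + 91500 kr + 13300 kr = 764400 kr
  Less exemption 105000 kr → base 659400 kr
  659400 kr × 10% = 65940 kr

Standard income tax:
  154000 kr × 11% = 16940 kr
  301000 kr × 19% = 57190 kr
  204600 kr × 30% = 61380 kr
  → 135510 kr

135510 kr > 65940 kr, so the standard income tax governs.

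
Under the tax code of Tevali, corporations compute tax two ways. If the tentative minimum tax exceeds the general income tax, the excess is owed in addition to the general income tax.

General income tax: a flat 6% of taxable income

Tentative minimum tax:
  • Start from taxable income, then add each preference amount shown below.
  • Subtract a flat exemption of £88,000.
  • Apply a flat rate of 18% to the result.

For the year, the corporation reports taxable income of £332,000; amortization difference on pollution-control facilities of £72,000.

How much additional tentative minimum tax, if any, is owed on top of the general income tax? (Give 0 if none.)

General income tax:
  £332,000 × 6% = £19,920

Tentative minimum tax:
  Adjusted income: £332,000 + £72,000 = £404,000
  Less exemption £88,000 → base £316,000
  £316,000 × 18% = £56,880

Excess of tentative minimum tax over general income tax: £56,880 − £19,920 = £36,960.

£36,960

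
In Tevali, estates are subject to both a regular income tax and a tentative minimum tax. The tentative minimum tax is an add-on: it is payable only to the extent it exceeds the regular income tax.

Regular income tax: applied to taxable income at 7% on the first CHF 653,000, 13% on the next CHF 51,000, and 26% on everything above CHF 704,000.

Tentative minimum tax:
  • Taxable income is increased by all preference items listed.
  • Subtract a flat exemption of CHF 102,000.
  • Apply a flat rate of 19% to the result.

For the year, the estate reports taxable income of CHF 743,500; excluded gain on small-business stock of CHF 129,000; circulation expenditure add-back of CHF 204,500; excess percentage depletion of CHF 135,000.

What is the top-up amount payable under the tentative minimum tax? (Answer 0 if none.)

Tentative minimum tax:
  Adjusted income: CHF 743,500 + CHF 129,000 + CHF 204,500 + CHF 135,000 = CHF 1,212,000
  Less exemption CHF 102,000 → base CHF 1,110,000
  CHF 1,110,000 × 19% = CHF 210,900

Regular income tax:
  CHF 653,000 × 7% = CHF 45,710
  CHF 51,000 × 13% = CHF 6,630
  CHF 39,500 × 26% = CHF 10,270
  → CHF 62,610

Excess of tentative minimum tax over regular income tax: CHF 210,900 − CHF 62,610 = CHF 148,290.

CHF 148,290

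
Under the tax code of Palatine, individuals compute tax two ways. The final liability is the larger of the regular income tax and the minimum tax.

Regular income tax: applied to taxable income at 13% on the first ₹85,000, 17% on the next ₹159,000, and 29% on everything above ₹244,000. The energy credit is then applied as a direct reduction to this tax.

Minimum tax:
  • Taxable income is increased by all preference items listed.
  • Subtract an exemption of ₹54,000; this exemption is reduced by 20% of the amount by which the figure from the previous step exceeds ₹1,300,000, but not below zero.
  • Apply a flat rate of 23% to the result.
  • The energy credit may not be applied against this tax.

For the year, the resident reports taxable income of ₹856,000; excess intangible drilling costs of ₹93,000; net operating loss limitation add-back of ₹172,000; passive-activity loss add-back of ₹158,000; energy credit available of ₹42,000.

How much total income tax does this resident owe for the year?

₹281,750

Minimum tax:
  Adjusted income: ₹856,000 + ₹93,000 + ₹172,000 + ₹158,000 = ₹1,279,000
  Exemption: ₹1,279,000 ≤ ₹1,300,000, so full ₹54,000 applies
  Base: ₹1,279,000 − ₹54,000 = ₹1,225,000
  ₹1,225,000 × 23% = ₹281,750

Regular income tax:
  ₹85,000 × 13% = ₹11,050
  ₹159,000 × 17% = ₹27,030
  ₹612,000 × 29% = ₹177,480
  → ₹215,560
  Less energy credit ₹42,000 → ₹173,560

₹281,750 > ₹173,560, so the minimum tax is the binding amount.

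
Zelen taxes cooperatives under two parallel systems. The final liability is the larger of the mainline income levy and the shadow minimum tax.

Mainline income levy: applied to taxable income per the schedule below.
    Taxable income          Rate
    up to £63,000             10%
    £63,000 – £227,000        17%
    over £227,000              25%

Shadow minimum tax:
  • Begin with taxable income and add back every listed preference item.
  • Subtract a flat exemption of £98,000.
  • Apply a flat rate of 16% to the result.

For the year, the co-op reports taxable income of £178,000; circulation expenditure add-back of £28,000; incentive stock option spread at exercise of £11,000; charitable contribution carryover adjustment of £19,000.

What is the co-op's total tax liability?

Mainline income levy:
  £63,000 × 10% = £6,300
  £115,000 × 17% = £19,550
  → £25,850

Shadow minimum tax:
  Adjusted income: £178,000 + £28,000 + £11,000 + £19,000 = £236,000
  Less exemption £98,000 → base £138,000
  £138,000 × 16% = £22,080

£25,850 > £22,080, so the mainline income levy governs.

£25,850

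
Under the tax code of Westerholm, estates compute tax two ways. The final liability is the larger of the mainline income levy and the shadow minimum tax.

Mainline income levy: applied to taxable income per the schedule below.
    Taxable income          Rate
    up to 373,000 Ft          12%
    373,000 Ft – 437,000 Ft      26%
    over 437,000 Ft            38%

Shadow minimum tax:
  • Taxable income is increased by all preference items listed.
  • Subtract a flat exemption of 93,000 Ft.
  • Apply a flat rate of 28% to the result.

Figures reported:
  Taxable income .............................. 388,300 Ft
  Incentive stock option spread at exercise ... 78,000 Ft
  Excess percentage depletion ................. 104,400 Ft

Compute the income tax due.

133,756 Ft

Mainline income levy:
  373,000 Ft × 12% = 44,760 Ft
  15,300 Ft × 26% = 3,978 Ft
  → 48,738 Ft

Shadow minimum tax:
  Adjusted income: 388,300 Ft + 78,000 Ft + 104,400 Ft = 570,700 Ft
  Less exemption 93,000 Ft → base 477,700 Ft
  477,700 Ft × 28% = 133,756 Ft

133,756 Ft > 48,738 Ft, so the shadow minimum tax is the binding amount.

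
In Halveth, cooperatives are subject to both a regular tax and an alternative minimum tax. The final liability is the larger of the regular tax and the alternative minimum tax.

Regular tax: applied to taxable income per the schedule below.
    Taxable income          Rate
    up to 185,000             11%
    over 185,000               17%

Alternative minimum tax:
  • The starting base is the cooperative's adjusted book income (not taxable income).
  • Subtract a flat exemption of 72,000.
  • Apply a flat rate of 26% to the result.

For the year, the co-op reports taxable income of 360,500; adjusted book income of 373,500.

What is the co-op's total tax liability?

Alternative minimum tax:
  Base (adjusted book income): 373,500
  Less exemption 72,000 → base 301,500
  301,500 × 26% = 78,390

Regular tax:
  185,000 × 11% = 20,350
  175,500 × 17% = 29,835
  → 50,185

78,390 > 50,185, so the alternative minimum tax is the binding amount.

78,390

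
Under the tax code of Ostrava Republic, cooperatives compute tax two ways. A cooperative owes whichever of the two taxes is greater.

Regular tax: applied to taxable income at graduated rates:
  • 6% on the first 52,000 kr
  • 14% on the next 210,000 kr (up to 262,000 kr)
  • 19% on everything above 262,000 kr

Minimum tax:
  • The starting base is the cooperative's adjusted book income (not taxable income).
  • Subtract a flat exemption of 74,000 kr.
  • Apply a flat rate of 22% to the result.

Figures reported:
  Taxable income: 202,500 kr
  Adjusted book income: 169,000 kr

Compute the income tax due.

24,190 kr

Regular tax:
  52,000 kr × 6% = 3,120 kr
  150,500 kr × 14% = 21,070 kr
  → 24,190 kr

Minimum tax:
  Base (adjusted book income): 169,000 kr
  Less exemption 74,000 kr → base 95,000 kr
  95,000 kr × 22% = 20,900 kr

24,190 kr > 20,900 kr, so the regular tax governs.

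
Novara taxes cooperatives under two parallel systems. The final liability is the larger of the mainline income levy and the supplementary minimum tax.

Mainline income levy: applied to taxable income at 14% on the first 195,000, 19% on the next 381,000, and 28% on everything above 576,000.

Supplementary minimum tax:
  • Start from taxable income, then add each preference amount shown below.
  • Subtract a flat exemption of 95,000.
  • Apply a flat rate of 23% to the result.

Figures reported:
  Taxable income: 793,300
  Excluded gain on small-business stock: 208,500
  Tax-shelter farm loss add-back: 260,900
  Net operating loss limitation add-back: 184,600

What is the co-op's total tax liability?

311,029

Supplementary minimum tax:
  Adjusted income: 793,300 + 208,500 + 260,900 + 184,600 = 1,447,300
  Less exemption 95,000 → base 1,352,300
  1,352,300 × 23% = 311,029

Mainline income levy:
  195,000 × 14% = 27,300
  381,000 × 19% = 72,390
  217,300 × 28% = 60,844
  → 160,534

311,029 > 160,534, so the supplementary minimum tax is the binding amount.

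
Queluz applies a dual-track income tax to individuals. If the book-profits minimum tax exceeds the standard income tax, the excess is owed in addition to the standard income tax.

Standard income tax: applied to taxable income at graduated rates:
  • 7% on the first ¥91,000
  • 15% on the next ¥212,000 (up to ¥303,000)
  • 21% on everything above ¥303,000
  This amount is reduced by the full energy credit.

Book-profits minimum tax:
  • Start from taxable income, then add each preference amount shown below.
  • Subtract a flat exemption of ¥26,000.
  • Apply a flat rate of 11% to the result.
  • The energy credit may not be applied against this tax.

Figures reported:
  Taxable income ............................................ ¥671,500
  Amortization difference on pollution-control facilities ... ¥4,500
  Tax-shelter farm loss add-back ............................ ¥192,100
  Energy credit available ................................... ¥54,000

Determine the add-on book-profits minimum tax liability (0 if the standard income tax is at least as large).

¥31,076

Standard income tax:
  ¥91,000 × 7% = ¥6,370
  ¥212,000 × 15% = ¥31,800
  ¥368,500 × 21% = ¥77,385
  → ¥115,555
  Less energy credit ¥54,000 → ¥61,555

Book-profits minimum tax:
  Adjusted income: ¥671,500 + ¥4,500 + ¥192,100 = ¥868,100
  Less exemption ¥26,000 → base ¥842,100
  ¥842,100 × 11% = ¥92,631

Excess of book-profits minimum tax over standard income tax: ¥92,631 − ¥61,555 = ¥31,076.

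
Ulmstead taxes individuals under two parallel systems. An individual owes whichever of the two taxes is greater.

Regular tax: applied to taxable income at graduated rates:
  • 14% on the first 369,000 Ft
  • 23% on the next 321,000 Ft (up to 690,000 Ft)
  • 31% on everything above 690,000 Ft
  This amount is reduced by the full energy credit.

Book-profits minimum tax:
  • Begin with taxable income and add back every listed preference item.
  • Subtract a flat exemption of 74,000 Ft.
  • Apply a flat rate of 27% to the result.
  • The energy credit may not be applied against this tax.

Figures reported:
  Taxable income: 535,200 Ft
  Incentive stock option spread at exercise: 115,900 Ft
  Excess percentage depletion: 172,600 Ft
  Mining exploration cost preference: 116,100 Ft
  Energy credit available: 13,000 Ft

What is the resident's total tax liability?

Book-profits minimum tax:
  Adjusted income: 535,200 Ft + 115,900 Ft + 172,600 Ft + 116,100 Ft = 939,800 Ft
  Less exemption 74,000 Ft → base 865,800 Ft
  865,800 Ft × 27% = 233,766 Ft

Regular tax:
  369,000 Ft × 14% = 51,660 Ft
  166,200 Ft × 23% = 38,226 Ft
  → 89,886 Ft
  Less energy credit 13,000 Ft → 76,886 Ft

233,766 Ft > 76,886 Ft, so the book-profits minimum tax is the binding amount.

233,766 Ft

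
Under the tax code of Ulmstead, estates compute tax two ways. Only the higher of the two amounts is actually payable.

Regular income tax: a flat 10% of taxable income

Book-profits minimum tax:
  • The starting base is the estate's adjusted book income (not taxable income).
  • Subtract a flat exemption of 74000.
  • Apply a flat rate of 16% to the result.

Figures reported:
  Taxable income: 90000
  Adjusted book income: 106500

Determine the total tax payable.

9000

Regular income tax:
  90000 × 10% = 9000

Book-profits minimum tax:
  Base (adjusted book income): 106500
  Less exemption 74000 → base 32500
  32500 × 16% = 5200

9000 > 5200, so the regular income tax governs.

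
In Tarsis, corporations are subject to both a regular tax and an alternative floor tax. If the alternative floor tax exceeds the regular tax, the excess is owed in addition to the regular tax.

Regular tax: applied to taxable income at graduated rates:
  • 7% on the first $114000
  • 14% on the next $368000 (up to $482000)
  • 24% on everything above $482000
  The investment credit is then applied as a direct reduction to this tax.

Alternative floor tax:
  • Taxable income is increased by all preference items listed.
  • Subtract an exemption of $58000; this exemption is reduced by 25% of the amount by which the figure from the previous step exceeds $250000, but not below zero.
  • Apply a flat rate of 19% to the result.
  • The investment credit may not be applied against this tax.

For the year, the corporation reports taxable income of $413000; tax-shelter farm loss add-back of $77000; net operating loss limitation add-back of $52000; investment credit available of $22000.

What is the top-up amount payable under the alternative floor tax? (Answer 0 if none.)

$75140

Alternative floor tax:
  Adjusted income: $413000 + $77000 + $52000 = $542000
  Exemption: 25% × ($542000 − $250000) = $73000 ≥ $58000, so the exemption is fully phased out
  Base: $542000 − $0 = $542000
  $542000 × 19% = $102980

Regular tax:
  $114000 × 7% = $7980
  $299000 × 14% = $41860
  → $49840
  Less investment credit $22000 → $27840

Excess of alternative floor tax over regular tax: $102980 − $27840 = $75140.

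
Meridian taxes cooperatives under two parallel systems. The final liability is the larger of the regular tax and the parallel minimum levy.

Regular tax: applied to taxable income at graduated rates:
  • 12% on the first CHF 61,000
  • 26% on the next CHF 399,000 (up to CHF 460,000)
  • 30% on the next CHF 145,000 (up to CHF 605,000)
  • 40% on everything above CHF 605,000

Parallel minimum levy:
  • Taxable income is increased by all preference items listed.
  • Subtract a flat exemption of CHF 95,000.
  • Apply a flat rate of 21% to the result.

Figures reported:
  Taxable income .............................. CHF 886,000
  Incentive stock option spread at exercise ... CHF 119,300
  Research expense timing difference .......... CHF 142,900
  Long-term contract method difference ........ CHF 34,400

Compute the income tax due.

Regular tax:
  CHF 61,000 × 12% = CHF 7,320
  CHF 399,000 × 26% = CHF 103,740
  CHF 145,000 × 30% = CHF 43,500
  CHF 281,000 × 40% = CHF 112,400
  → CHF 266,960

Parallel minimum levy:
  Adjusted income: CHF 886,000 + CHF 119,300 + CHF 142,900 + CHF 34,400 = CHF 1,182,600
  Less exemption CHF 95,000 → base CHF 1,087,600
  CHF 1,087,600 × 21% = CHF 228,396

CHF 266,960 > CHF 228,396, so the regular tax governs.

CHF 266,960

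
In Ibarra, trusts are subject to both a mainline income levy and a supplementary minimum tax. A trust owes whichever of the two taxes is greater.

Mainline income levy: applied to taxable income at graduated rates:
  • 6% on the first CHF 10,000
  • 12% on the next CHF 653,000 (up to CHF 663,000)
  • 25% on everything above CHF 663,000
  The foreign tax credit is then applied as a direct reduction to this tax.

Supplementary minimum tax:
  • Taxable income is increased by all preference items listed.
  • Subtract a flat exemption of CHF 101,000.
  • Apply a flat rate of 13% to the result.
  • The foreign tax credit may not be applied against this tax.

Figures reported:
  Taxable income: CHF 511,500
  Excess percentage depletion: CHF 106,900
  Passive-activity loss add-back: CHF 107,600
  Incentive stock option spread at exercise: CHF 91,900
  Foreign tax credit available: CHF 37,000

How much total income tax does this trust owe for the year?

CHF 93,197

Supplementary minimum tax:
  Adjusted income: CHF 511,500 + CHF 106,900 + CHF 107,600 + CHF 91,900 = CHF 817,900
  Less exemption CHF 101,000 → base CHF 716,900
  CHF 716,900 × 13% = CHF 93,197

Mainline income levy:
  CHF 10,000 × 6% = CHF 600
  CHF 501,500 × 12% = CHF 60,180
  → CHF 60,780
  Less foreign tax credit CHF 37,000 → CHF 23,780

CHF 93,197 > CHF 23,780, so the supplementary minimum tax is the binding amount.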